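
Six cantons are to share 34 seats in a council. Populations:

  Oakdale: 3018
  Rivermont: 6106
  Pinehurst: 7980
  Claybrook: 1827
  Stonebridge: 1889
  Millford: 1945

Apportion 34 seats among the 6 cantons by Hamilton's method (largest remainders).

The standard divisor is 22765/34 ≈ 669.559.
Standard quotas: Oakdale 4.5074, Rivermont 9.1194, Pinehurst 11.9183, Claybrook 2.7287, Stonebridge 2.8213, Millford 2.9049.
Lower quotas: Oakdale 4, Rivermont 9, Pinehurst 11, Claybrook 2, Stonebridge 2, Millford 2 (sum 30, leaving 4 seats).
Remainders in descending order: Pinehurst 0.9183, Millford 0.9049, Stonebridge 0.8213, Claybrook 0.7287, Oakdale 0.5074, Rivermont 0.1194.
Largest remainders: Pinehurst, Millford, Stonebridge, Claybrook receive the extra seats.

Oakdale: 4, Rivermont: 9, Pinehurst: 12, Claybrook: 3, Stonebridge: 3, Millford: 3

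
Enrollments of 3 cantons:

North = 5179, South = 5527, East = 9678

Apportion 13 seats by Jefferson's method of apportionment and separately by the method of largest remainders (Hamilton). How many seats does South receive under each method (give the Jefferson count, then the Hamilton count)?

Jefferson: North 3, South 3, East 7.
Hamilton: North 3, South 4, East 6.
South gets 3 under Jefferson and 4 under Hamilton.

3 and 4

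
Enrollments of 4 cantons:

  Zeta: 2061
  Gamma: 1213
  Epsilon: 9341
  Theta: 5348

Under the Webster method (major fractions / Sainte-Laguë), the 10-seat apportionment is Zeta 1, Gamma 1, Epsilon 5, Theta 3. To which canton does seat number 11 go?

Priority for the next seat is population ÷ (current seats + 0.5).
Priorities: Zeta 1374.000, Gamma 808.667, Epsilon 1698.364, Theta 1528.000.
Highest priority: Epsilon.

Epsilon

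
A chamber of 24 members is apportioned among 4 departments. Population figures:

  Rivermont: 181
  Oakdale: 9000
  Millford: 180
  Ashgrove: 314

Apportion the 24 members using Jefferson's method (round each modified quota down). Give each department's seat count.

Standard divisor 9675/24 ≈ 403.125; standard quotas: Rivermont 0.449, Oakdale 22.326, Millford 0.447, Ashgrove 0.779.
Rounding down gives 0, 22, 0, 0 = 22 seats, so the divisor must be adjusted.
With modified divisor 370: modified quotas Rivermont 0.489, Oakdale 24.324, Millford 0.486, Ashgrove 0.849.
Rounding down: Rivermont 0, Oakdale 24, Millford 0, Ashgrove 0 (total 24).

Rivermont 0; Oakdale 24; Millford 0; Ashgrove 0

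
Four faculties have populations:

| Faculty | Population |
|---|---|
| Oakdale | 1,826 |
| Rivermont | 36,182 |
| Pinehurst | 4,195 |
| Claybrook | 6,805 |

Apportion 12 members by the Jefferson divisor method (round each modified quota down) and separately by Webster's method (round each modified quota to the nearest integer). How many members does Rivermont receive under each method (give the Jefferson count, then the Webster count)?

Jefferson: Oakdale 0, Rivermont 10, Pinehurst 1, Claybrook 1.
Webster: Oakdale 0, Rivermont 9, Pinehurst 1, Claybrook 2.
Rivermont gets 10 under Jefferson and 9 under Webster.

10 and 9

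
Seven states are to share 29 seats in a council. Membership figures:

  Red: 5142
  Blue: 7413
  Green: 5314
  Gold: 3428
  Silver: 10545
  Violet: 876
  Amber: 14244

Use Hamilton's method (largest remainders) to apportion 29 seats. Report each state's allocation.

Red 3, Blue 5, Green 3, Gold 2, Silver 6, Violet 1, Amber 9

Total 46962; standard divisor 46962/29 ≈ 1619.379.
Standard quotas: Red 3.1753, Blue 4.5777, Green 3.2815, Gold 2.1169, Silver 6.5118, Violet 0.5409, Amber 8.7960.
Lower quotas: Red 3, Blue 4, Green 3, Gold 2, Silver 6, Violet 0, Amber 8 (sum 26, leaving 3 seats).
Remainders in descending order: Amber 0.7960, Blue 0.5777, Violet 0.5409, Silver 0.5118, Green 0.2815, Red 0.1753, Gold 0.1169.
The surplus seats go to Amber, Blue, Violet.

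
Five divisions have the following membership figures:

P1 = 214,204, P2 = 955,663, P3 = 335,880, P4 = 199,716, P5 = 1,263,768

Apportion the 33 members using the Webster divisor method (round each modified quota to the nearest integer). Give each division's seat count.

Standard divisor 2969231/33 ≈ 89976.697; standard quotas: P1 2.381, P2 10.621, P3 3.733, P4 2.220, P5 14.046.
Rounding to the nearest integer gives P1 2, P2 11, P3 4, P4 2, P5 14 — total 33, matching the house size, so no adjustment is needed.

P1: 2, P2: 11, P3: 4, P4: 2, P5: 14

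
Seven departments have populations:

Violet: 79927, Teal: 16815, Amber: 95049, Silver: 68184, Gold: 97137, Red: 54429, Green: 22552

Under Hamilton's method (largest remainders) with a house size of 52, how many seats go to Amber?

11

Standard divisor: 434093 ÷ 52 ≈ 8347.942.
Standard quotas: Violet 9.5745, Teal 2.0143, Amber 11.3859, Silver 8.1678, Gold 11.6360, Red 6.5200, Green 2.7015.
Lower quotas: Violet 9, Teal 2, Amber 11, Silver 8, Gold 11, Red 6, Green 2 (sum 49, leaving 3 seats).
Remainders in descending order: Green 0.7015, Gold 0.6360, Violet 0.5745, Red 0.5200, Amber 0.3859, Silver 0.1678, Teal 0.0143.
The surplus seats go to Green, Gold, Violet.
Amber receives 11.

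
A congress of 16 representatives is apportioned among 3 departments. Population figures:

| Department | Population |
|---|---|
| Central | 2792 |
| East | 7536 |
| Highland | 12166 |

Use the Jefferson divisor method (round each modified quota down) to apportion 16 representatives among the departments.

Standard divisor 22494/16 ≈ 1405.875; standard quotas: Central 1.986, East 5.360, Highland 8.654.
Rounding down gives 1, 5, 8 = 14 seats, so the divisor must be adjusted.
With modified divisor 1300: modified quotas Central 2.148, East 5.797, Highland 9.358.
Rounding down: Central 2, East 5, Highland 9 (total 16).

Central=2; East=5; Highland=9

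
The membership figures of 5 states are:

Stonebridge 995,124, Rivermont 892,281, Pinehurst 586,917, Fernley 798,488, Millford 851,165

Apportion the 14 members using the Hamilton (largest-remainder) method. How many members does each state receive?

The standard divisor is 4123975/14 ≈ 294569.643.
Standard quotas: Stonebridge 3.3782, Rivermont 3.0291, Pinehurst 1.9925, Fernley 2.7107, Millford 2.8895.
Lower quotas: Stonebridge 3, Rivermont 3, Pinehurst 1, Fernley 2, Millford 2 (sum 11, leaving 3 seats).
Remainders in descending order: Pinehurst 0.9925, Millford 0.8895, Fernley 0.7107, Stonebridge 0.3782, Rivermont 0.0291.
Largest remainders: Pinehurst, Millford, Fernley receive the extra seats.

Stonebridge 3; Rivermont 3; Pinehurst 2; Fernley 3; Millford 3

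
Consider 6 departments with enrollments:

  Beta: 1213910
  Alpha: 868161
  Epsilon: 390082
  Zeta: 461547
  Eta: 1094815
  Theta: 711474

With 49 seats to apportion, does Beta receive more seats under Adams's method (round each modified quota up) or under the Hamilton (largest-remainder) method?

Hamilton

Adams: Beta 12, Alpha 9, Epsilon 4, Zeta 5, Eta 11, Theta 8.
Hamilton: Beta 13, Alpha 9, Epsilon 4, Zeta 5, Eta 11, Theta 7.
Beta gets 12 under Adams and 13 under Hamilton.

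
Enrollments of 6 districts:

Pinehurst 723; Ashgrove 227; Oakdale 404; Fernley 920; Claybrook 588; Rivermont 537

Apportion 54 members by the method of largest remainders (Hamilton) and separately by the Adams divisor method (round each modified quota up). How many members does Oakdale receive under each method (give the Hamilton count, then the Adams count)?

6 and 7

Hamilton: Pinehurst 11, Ashgrove 4, Oakdale 6, Fernley 15, Claybrook 9, Rivermont 9.
Adams: Pinehurst 11, Ashgrove 4, Oakdale 7, Fernley 14, Claybrook 9, Rivermont 9.
Oakdale gets 6 under Hamilton and 7 under Adams.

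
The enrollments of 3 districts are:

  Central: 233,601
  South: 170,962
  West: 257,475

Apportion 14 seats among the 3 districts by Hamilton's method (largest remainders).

Central: 5, South: 4, West: 5

Total 662038; standard divisor 662038/14 ≈ 47288.429.
Standard quotas: Central 4.9399, South 3.6153, West 5.4448.
Lower quotas: Central 4, South 3, West 5 (sum 12, leaving 2 seats).
Remainders in descending order: Central 0.9399, South 0.6153, West 0.4448.
The surplus seats go to Central, South.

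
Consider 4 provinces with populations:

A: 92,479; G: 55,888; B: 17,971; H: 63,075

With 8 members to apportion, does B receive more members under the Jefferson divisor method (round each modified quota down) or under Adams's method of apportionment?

Adams

Jefferson: A 4, G 2, B 0, H 2.
Adams: A 3, G 2, B 1, H 2.
B gets 0 under Jefferson and 1 under Adams.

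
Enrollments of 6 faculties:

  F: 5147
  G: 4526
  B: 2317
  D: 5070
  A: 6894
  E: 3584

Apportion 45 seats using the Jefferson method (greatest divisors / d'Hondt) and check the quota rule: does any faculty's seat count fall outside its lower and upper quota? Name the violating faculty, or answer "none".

Standard quotas: F 8.411, G 7.396, B 3.786, D 8.285, A 11.266, E 5.857.
Jefferson allocation: F 8, G 7, B 4, D 8, A 12, E 6.
Every allocation lies between the lower and upper quota.

none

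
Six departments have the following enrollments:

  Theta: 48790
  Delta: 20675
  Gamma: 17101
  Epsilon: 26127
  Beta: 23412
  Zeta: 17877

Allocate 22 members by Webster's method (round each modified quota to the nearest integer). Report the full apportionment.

Theta=7, Delta=3, Gamma=2, Epsilon=4, Beta=3, Zeta=3

Standard divisor 153982/22 ≈ 6999.182; standard quotas: Theta 6.971, Delta 2.954, Gamma 2.443, Epsilon 3.733, Beta 3.345, Zeta 2.554.
Rounding to the nearest integer gives Theta 7, Delta 3, Gamma 2, Epsilon 4, Beta 3, Zeta 3 — total 22, matching the house size, so no adjustment is needed.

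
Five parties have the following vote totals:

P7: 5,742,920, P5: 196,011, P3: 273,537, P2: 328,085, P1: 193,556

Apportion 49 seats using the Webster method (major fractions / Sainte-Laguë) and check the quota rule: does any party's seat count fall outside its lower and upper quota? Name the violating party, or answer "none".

P7

Standard quotas: P7 41.788, P5 1.426, P3 1.990, P2 2.387, P1 1.408.
Webster allocation: P7 43, P5 1, P3 2, P2 2, P1 1.
P7 has quota 41.788 (lower 41, upper 42) but receives 43 — outside the quota interval.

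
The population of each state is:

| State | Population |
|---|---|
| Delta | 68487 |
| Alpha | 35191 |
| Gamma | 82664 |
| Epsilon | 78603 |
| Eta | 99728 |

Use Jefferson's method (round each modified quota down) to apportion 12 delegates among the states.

Standard divisor 364673/12 ≈ 30389.417; standard quotas: Delta 2.254, Alpha 1.158, Gamma 2.720, Epsilon 2.587, Eta 3.282.
Rounding down gives 2, 1, 2, 2, 3 = 10 seats, so the divisor must be adjusted.
With modified divisor 25600: modified quotas Delta 2.675, Alpha 1.375, Gamma 3.229, Epsilon 3.070, Eta 3.896.
Rounding down: Delta 2, Alpha 1, Gamma 3, Epsilon 3, Eta 3 (total 12).

Delta 2, Alpha 1, Gamma 3, Epsilon 3, Eta 3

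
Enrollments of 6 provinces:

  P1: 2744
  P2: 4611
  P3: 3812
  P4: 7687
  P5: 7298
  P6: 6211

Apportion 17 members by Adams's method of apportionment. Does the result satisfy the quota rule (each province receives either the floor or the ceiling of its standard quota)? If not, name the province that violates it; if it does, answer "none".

Standard quotas: P1 1.441, P2 2.422, P3 2.002, P4 4.038, P5 3.834, P6 3.263.
Adams allocation: P1 2, P2 2, P3 2, P4 4, P5 4, P6 3.
Every allocation lies between the lower and upper quota.

none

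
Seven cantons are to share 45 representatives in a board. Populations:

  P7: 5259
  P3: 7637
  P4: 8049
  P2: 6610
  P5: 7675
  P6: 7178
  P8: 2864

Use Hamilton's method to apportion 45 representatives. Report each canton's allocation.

The standard divisor is 45272/45 ≈ 1006.044.
Standard quotas: P7 5.2274, P3 7.5911, P4 8.0006, P2 6.5703, P5 7.6289, P6 7.1349, P8 2.8468.
Lower quotas: P7 5, P3 7, P4 8, P2 6, P5 7, P6 7, P8 2 (sum 42, leaving 3 seats).
Remainders in descending order: P8 0.8468, P5 0.6289, P3 0.5911, P2 0.5703, P7 0.2274, P6 0.1349, P4 0.0006.
Largest remainders: P8, P5, P3 receive the extra seats.

P7 5, P3 8, P4 8, P2 6, P5 8, P6 7, P8 3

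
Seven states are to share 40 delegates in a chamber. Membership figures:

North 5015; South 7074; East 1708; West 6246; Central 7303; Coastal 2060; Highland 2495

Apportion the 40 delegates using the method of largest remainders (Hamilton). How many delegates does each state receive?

North: 6, South: 9, East: 2, West: 8, Central: 9, Coastal: 3, Highland: 3

The standard divisor is 31901/40 ≈ 797.525.
Standard quotas: North 6.2882, South 8.8699, East 2.1416, West 7.8317, Central 9.1571, Coastal 2.5830, Highland 3.1284.
Lower quotas: North 6, South 8, East 2, West 7, Central 9, Coastal 2, Highland 3 (sum 37, leaving 3 seats).
Remainders in descending order: South 0.8699, West 0.8317, Coastal 0.5830, North 0.2882, Central 0.1571, East 0.1416, Highland 0.1284.
Largest remainders: South, West, Coastal receive the extra seats.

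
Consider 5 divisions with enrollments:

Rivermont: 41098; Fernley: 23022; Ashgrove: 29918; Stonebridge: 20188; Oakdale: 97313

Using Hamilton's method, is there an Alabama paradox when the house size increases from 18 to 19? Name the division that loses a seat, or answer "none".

Ashgrove

At 18 seats: Rivermont 3, Fernley 2, Ashgrove 3, Stonebridge 2, Oakdale 8.
At 19 seats: Rivermont 4, Fernley 2, Ashgrove 2, Stonebridge 2, Oakdale 9.
Ashgrove drops from 3 to 2.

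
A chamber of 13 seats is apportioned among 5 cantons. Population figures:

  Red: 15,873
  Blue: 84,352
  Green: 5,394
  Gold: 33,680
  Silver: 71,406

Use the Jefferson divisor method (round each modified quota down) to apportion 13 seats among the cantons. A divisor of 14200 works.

With modified divisor 14200: modified quotas Red 1.118, Blue 5.940, Green 0.380, Gold 2.372, Silver 5.029.
Rounding down: Red 1, Blue 5, Green 0, Gold 2, Silver 5 (total 13).

Red=1, Blue=5, Green=0, Gold=2, Silver=5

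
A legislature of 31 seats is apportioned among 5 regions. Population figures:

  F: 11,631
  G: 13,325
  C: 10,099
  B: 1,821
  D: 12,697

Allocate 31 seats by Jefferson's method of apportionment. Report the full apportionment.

Standard divisor 49573/31 ≈ 1599.129; standard quotas: F 7.273, G 8.333, C 6.315, B 1.139, D 7.940.
Rounding down gives 7, 8, 6, 1, 7 = 29 seats, so the divisor must be adjusted.
With modified divisor 1470: modified quotas F 7.912, G 9.065, C 6.870, B 1.239, D 8.637.
Rounding down: F 7, G 9, C 6, B 1, D 8 (total 31).

F 7, G 9, C 6, B 1, D 8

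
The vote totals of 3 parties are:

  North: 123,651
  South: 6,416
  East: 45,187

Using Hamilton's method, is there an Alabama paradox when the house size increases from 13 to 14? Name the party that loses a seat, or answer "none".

At 13 seats: North 9, South 1, East 3.
At 14 seats: North 10, South 0, East 4.
South drops from 1 to 0.

South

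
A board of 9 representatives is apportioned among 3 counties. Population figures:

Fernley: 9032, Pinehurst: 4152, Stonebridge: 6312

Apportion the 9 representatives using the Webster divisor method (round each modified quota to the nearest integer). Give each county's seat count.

Standard divisor 19496/9 ≈ 2166.222; standard quotas: Fernley 4.169, Pinehurst 1.917, Stonebridge 2.914.
Rounding to the nearest integer gives Fernley 4, Pinehurst 2, Stonebridge 3 — total 9, matching the house size, so no adjustment is needed.

Fernley 4, Pinehurst 2, Stonebridge 3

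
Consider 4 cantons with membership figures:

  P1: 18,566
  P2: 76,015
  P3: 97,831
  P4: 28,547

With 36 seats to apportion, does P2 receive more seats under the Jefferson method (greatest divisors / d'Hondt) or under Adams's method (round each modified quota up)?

Jefferson: P1 3, P2 13, P3 16, P4 4.
Adams: P1 3, P2 12, P3 16, P4 5.
P2 gets 13 under Jefferson and 12 under Adams.

Jefferson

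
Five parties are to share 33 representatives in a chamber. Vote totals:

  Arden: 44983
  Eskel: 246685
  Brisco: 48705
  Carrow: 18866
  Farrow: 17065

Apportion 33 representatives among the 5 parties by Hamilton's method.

Arden 4, Eskel 22, Brisco 4, Carrow 2, Farrow 1

The standard divisor is 376304/33 ≈ 11403.152.
Standard quotas: Arden 3.9448, Eskel 21.6331, Brisco 4.2712, Carrow 1.6545, Farrow 1.4965.
Lower quotas: Arden 3, Eskel 21, Brisco 4, Carrow 1, Farrow 1 (sum 30, leaving 3 seats).
Remainders in descending order: Arden 0.9448, Carrow 0.6545, Eskel 0.6331, Farrow 0.4965, Brisco 0.2712.
Largest remainders: Arden, Carrow, Eskel receive the extra seats.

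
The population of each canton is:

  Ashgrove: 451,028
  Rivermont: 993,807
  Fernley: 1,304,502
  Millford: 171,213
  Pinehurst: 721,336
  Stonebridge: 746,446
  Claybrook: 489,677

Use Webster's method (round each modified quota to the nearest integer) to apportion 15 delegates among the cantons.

Ashgrove 1; Rivermont 3; Fernley 4; Millford 1; Pinehurst 2; Stonebridge 2; Claybrook 2

Standard divisor 4878009/15 ≈ 325200.6; standard quotas: Ashgrove 1.387, Rivermont 3.056, Fernley 4.011, Millford 0.526, Pinehurst 2.218, Stonebridge 2.295, Claybrook 1.506.
Rounding to the nearest integer gives Ashgrove 1, Rivermont 3, Fernley 4, Millford 1, Pinehurst 2, Stonebridge 2, Claybrook 2 — total 15, matching the house size, so no adjustment is needed.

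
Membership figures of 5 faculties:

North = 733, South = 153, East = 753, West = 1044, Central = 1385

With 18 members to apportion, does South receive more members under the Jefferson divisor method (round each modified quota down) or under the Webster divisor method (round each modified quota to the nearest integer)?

Jefferson: North 3, South 0, East 3, West 5, Central 7.
Webster: North 3, South 1, East 3, West 5, Central 6.
South gets 0 under Jefferson and 1 under Webster.

Webster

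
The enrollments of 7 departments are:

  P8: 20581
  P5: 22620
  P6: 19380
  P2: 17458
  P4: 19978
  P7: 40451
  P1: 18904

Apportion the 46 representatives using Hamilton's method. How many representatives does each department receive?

P8 6; P5 6; P6 6; P2 5; P4 6; P7 12; P1 5

The standard divisor is 159372/46 ≈ 3464.609.
Standard quotas: P8 5.9404, P5 6.5289, P6 5.5937, P2 5.0390, P4 5.7663, P7 11.6755, P1 5.4563.
Lower quotas: P8 5, P5 6, P6 5, P2 5, P4 5, P7 11, P1 5 (sum 42, leaving 4 seats).
Remainders in descending order: P8 0.9404, P4 0.7663, P7 0.6755, P6 0.5937, P5 0.5289, P1 0.4563, P2 0.0390.
Largest remainders: P8, P4, P7, P6 receive the extra seats.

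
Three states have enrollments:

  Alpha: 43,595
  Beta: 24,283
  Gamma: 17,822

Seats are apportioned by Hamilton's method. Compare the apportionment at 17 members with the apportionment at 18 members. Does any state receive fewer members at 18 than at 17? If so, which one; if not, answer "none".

none

At 17 seats: Alpha 9, Beta 5, Gamma 3.
At 18 seats: Alpha 9, Beta 5, Gamma 4.
No state's allocation decreased.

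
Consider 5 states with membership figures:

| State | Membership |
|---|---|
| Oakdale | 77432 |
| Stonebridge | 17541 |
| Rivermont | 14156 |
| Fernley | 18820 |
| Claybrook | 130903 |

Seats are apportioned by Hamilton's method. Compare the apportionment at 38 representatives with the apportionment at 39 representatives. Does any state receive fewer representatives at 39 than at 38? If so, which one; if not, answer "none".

At 38 seats: Oakdale 11, Stonebridge 3, Rivermont 2, Fernley 3, Claybrook 19.
At 39 seats: Oakdale 12, Stonebridge 2, Rivermont 2, Fernley 3, Claybrook 20.
Stonebridge drops from 3 to 2.

Stonebridge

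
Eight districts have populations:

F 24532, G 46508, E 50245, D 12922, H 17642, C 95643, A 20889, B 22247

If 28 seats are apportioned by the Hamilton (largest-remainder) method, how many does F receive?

Standard divisor: 290628 ÷ 28 ≈ 10379.571.
Standard quotas: F 2.3635, G 4.4807, E 4.8408, D 1.2449, H 1.6997, C 9.2145, A 2.0125, B 2.1433.
Lower quotas: F 2, G 4, E 4, D 1, H 1, C 9, A 2, B 2 (sum 25, leaving 3 seats).
Remainders in descending order: E 0.8408, H 0.6997, G 0.4807, F 0.3635, D 0.2449, C 0.2145, B 0.1433, A 0.0125.
Largest remainders: E, H, G receive the extra seats.
F receives 2.

2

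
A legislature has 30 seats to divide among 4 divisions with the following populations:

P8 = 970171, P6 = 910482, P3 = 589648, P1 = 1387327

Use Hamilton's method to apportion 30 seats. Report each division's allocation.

P8: 7, P6: 7, P3: 5, P1: 11

Total 3857628; standard divisor 3857628/30 ≈ 128587.6.
Standard quotas: P8 7.5448, P6 7.0806, P3 4.5856, P1 10.7890.
Lower quotas: P8 7, P6 7, P3 4, P1 10 (sum 28, leaving 2 seats).
Remainders in descending order: P1 0.7890, P3 0.5856, P8 0.5448, P6 0.0806.
The surplus seats go to P1, P3.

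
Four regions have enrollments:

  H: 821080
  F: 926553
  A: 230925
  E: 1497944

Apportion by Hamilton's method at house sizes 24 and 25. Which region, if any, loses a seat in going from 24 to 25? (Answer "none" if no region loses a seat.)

At 24 seats: H 6, F 6, A 2, E 10.
At 25 seats: H 6, F 7, A 1, E 11.
A drops from 2 to 1.

A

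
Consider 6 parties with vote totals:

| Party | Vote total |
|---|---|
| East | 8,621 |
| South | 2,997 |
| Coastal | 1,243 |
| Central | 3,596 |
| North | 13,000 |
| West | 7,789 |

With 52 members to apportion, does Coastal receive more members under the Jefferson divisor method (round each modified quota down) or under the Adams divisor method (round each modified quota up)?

Jefferson: East 12, South 4, Coastal 1, Central 5, North 19, West 11.
Adams: East 12, South 4, Coastal 2, Central 5, North 18, West 11.
Coastal gets 1 under Jefferson and 2 under Adams.

Adams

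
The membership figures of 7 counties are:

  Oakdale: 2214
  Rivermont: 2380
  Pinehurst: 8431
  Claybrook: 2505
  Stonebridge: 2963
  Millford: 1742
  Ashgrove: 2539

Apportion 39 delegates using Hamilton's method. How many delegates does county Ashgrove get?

Total 22774; standard divisor 22774/39 ≈ 583.949.
Standard quotas: Oakdale 3.7914, Rivermont 4.0757, Pinehurst 14.4379, Claybrook 4.2898, Stonebridge 5.0741, Millford 2.9831, Ashgrove 4.3480.
Lower quotas: Oakdale 3, Rivermont 4, Pinehurst 14, Claybrook 4, Stonebridge 5, Millford 2, Ashgrove 4 (sum 36, leaving 3 seats).
Remainders in descending order: Millford 0.9831, Oakdale 0.7914, Pinehurst 0.4379, Ashgrove 0.3480, Claybrook 0.2898, Rivermont 0.0757, Stonebridge 0.0741.
Largest remainders: Millford, Oakdale, Pinehurst receive the extra seats.
Ashgrove receives 4.

4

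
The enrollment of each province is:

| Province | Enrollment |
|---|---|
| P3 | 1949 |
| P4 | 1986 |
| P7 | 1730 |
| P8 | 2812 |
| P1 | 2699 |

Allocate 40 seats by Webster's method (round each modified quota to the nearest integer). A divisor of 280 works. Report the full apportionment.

With modified divisor 280: modified quotas P3 6.961, P4 7.093, P7 6.179, P8 10.043, P1 9.639.
Rounding to the nearest integer: P3 7, P4 7, P7 6, P8 10, P1 10 (total 40).

P3 7; P4 7; P7 6; P8 10; P1 10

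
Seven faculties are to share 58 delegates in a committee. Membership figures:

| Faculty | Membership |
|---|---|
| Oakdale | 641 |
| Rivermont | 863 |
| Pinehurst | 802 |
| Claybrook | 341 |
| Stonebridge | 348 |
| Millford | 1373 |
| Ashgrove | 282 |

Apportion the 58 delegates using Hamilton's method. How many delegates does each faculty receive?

Oakdale: 8, Rivermont: 11, Pinehurst: 10, Claybrook: 4, Stonebridge: 4, Millford: 17, Ashgrove: 4

The standard divisor is 4650/58 ≈ 80.172.
Standard quotas: Oakdale 7.995, Rivermont 10.764, Pinehurst 10.003, Claybrook 4.253, Stonebridge 4.341, Millford 17.126, Ashgrove 3.517.
Lower quotas: Oakdale 7, Rivermont 10, Pinehurst 10, Claybrook 4, Stonebridge 4, Millford 17, Ashgrove 3 (sum 55, leaving 3 seats).
Remainders in descending order: Oakdale 0.995, Rivermont 0.764, Ashgrove 0.517, Stonebridge 0.341, Claybrook 0.253, Millford 0.126, Pinehurst 0.003.
The surplus seats go to Oakdale, Rivermont, Ashgrove.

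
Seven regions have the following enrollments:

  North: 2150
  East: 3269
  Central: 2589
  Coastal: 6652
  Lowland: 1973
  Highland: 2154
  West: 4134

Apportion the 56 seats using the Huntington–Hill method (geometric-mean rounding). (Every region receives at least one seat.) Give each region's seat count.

North 5; East 8; Central 6; Coastal 17; Lowland 5; Highland 5; West 10

With divisor 401: modified quotas North 5.362, East 8.152, Central 6.456, Coastal 16.589, Lowland 4.920, Highland 5.372, West 10.309.
Geometric-mean thresholds: North √(5·6)=5.477, East √(8·9)=8.485, Central √(6·7)=6.481, Coastal √(16·17)=16.492, Lowland √(4·5)=4.472, Highland √(5·6)=5.477, West √(10·11)=10.488.
Each quota rounded against its threshold gives North 5, East 8, Central 6, Coastal 17, Lowland 5, Highland 5, West 10 (total 56).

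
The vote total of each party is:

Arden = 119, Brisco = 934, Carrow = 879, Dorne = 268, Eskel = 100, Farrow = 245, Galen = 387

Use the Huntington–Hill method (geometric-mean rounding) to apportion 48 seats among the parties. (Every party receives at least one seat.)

With divisor 60.5: modified quotas Arden 1.967, Brisco 15.438, Carrow 14.529, Dorne 4.430, Eskel 1.653, Farrow 4.050, Galen 6.397.
Geometric-mean thresholds: Arden √(1·2)=1.414, Brisco √(15·16)=15.492, Carrow √(14·15)=14.491, Dorne √(4·5)=4.472, Eskel √(1·2)=1.414, Farrow √(4·5)=4.472, Galen √(6·7)=6.481.
Each quota rounded against its threshold gives Arden 2, Brisco 15, Carrow 15, Dorne 4, Eskel 2, Farrow 4, Galen 6 (total 48).

Arden: 2; Brisco: 15; Carrow: 15; Dorne: 4; Eskel: 2; Farrow: 4; Galen: 6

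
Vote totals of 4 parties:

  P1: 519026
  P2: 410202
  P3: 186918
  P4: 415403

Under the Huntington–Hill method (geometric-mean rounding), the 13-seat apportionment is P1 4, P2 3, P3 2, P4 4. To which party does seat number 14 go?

P2

Priority for the next seat is population ÷ (√(s·(s+1))).
Priorities: P1 116057.742, P2 118415.118, P3 76308.954, P4 92886.935.
Highest priority: P2.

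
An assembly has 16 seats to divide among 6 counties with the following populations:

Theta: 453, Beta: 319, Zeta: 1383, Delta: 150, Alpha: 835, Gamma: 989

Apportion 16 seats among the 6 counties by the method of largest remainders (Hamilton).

The standard divisor is 4129/16 ≈ 258.062.
Standard quotas: Theta 1.755, Beta 1.236, Zeta 5.359, Delta 0.581, Alpha 3.236, Gamma 3.832.
Lower quotas: Theta 1, Beta 1, Zeta 5, Delta 0, Alpha 3, Gamma 3 (sum 13, leaving 3 seats).
Remainders in descending order: Gamma 0.832, Theta 0.755, Delta 0.581, Zeta 0.359, Beta 0.236, Alpha 0.236.
Largest remainders: Gamma, Theta, Delta receive the extra seats.

Theta 2, Beta 1, Zeta 5, Delta 1, Alpha 3, Gamma 4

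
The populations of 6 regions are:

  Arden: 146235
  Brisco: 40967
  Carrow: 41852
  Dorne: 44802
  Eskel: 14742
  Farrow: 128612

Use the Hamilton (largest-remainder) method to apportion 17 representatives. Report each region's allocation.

Arden 6, Brisco 2, Carrow 2, Dorne 2, Eskel 0, Farrow 5

Total 417210; standard divisor 417210/17 ≈ 24541.765.
Standard quotas: Arden 5.9586, Brisco 1.6693, Carrow 1.7053, Dorne 1.8255, Eskel 0.6007, Farrow 5.2405.
Lower quotas: Arden 5, Brisco 1, Carrow 1, Dorne 1, Eskel 0, Farrow 5 (sum 13, leaving 4 seats).
Remainders in descending order: Arden 0.9586, Dorne 0.8255, Carrow 0.7053, Brisco 0.6693, Eskel 0.6007, Farrow 0.2405.
The surplus seats go to Arden, Dorne, Carrow, Brisco.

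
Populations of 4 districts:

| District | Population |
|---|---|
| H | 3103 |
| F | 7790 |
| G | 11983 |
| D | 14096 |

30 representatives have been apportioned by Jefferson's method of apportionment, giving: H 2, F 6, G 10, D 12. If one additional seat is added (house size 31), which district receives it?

Priority for the next seat is population ÷ (current seats + 1).
Priorities: H 1034.333, F 1112.857, G 1089.364, D 1084.308.
Highest priority: F.

F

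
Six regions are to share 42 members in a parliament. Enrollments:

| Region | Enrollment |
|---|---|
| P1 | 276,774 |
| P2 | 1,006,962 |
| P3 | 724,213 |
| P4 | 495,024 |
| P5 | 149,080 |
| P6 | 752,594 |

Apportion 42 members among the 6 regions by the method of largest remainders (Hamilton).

Total 3404647; standard divisor 3404647/42 ≈ 81063.024.
Standard quotas: P1 3.4143, P2 12.4220, P3 8.9339, P4 6.1067, P5 1.8391, P6 9.2841.
Lower quotas: P1 3, P2 12, P3 8, P4 6, P5 1, P6 9 (sum 39, leaving 3 seats).
Remainders in descending order: P3 0.9339, P5 0.8391, P2 0.4220, P1 0.4143, P6 0.2841, P4 0.1067.
Largest remainders: P3, P5, P2 receive the extra seats.

P1 3, P2 13, P3 9, P4 6, P5 2, P6 9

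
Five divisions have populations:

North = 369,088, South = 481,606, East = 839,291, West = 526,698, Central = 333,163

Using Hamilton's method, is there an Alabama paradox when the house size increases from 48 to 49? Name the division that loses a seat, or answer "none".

At 48 seats: North 7, South 9, East 16, West 10, Central 6.
At 49 seats: North 7, South 9, East 16, West 10, Central 7.
No division's allocation decreased.

none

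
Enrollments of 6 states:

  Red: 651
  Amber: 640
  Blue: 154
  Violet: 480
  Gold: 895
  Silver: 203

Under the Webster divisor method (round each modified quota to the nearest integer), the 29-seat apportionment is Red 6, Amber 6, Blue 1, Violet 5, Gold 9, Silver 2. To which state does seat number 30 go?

Priority for the next seat is population ÷ (current seats + 0.5).
Priorities: Red 100.154, Amber 98.462, Blue 102.667, Violet 87.273, Gold 94.211, Silver 81.200.
Highest priority: Blue.

Blue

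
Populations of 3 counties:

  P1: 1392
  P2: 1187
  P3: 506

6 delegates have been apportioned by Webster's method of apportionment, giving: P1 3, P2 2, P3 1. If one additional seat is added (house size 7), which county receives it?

Priority for the next seat is population ÷ (current seats + 0.5).
Priorities: P1 397.714, P2 474.800, P3 337.333.
Highest priority: P2.

P2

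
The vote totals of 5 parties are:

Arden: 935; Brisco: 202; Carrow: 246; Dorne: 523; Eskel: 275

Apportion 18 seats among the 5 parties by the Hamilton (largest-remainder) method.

Arden 8, Brisco 2, Carrow 2, Dorne 4, Eskel 2

Standard divisor: 2181 ÷ 18 ≈ 121.167.
Standard quotas: Arden 7.717, Brisco 1.667, Carrow 2.030, Dorne 4.316, Eskel 2.270.
Lower quotas: Arden 7, Brisco 1, Carrow 2, Dorne 4, Eskel 2 (sum 16, leaving 2 seats).
Remainders in descending order: Arden 0.717, Brisco 0.667, Dorne 0.316, Eskel 0.270, Carrow 0.030.
Largest remainders: Arden, Brisco receive the extra seats.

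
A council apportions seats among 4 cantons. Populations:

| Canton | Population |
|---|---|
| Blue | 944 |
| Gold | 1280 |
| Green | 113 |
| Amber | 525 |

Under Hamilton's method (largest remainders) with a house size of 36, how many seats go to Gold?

16

Standard divisor: 2862 ÷ 36 ≈ 79.5.
Standard quotas: Blue 11.874, Gold 16.101, Green 1.421, Amber 6.604.
Lower quotas: Blue 11, Gold 16, Green 1, Amber 6 (sum 34, leaving 2 seats).
Remainders in descending order: Blue 0.874, Amber 0.604, Green 0.421, Gold 0.101.
The surplus seats go to Blue, Amber.
Gold receives 16.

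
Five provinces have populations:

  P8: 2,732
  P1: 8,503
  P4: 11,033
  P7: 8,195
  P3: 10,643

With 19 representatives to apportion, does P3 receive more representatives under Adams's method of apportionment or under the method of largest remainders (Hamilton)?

Adams: P8 2, P1 4, P4 5, P7 4, P3 4.
Hamilton: P8 1, P1 4, P4 5, P7 4, P3 5.
P3 gets 4 under Adams and 5 under Hamilton.

Hamilton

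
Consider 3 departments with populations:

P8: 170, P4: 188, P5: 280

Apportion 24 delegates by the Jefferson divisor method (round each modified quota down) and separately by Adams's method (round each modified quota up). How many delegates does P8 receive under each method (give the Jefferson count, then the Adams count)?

6 and 7

Jefferson: P8 6, P4 7, P5 11.
Adams: P8 7, P4 7, P5 10.
P8 gets 6 under Jefferson and 7 under Adams.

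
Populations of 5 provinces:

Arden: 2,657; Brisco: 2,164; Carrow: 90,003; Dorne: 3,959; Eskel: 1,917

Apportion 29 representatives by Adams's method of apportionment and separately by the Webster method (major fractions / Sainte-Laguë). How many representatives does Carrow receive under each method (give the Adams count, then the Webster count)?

24 and 25

Adams: Arden 1, Brisco 1, Carrow 24, Dorne 2, Eskel 1.
Webster: Arden 1, Brisco 1, Carrow 25, Dorne 1, Eskel 1.
Carrow gets 24 under Adams and 25 under Webster.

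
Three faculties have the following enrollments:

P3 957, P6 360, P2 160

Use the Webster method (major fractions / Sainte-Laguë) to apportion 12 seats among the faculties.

Standard divisor 1477/12 ≈ 123.083; standard quotas: P3 7.775, P6 2.925, P2 1.300.
Rounding to the nearest integer gives P3 8, P6 3, P2 1 — total 12, matching the house size, so no adjustment is needed.

P3=8, P6=3, P2=1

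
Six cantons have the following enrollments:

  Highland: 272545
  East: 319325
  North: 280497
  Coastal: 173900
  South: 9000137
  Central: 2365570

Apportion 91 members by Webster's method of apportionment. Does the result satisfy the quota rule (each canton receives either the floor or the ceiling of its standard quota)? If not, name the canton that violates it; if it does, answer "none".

Standard quotas: Highland 1.998, East 2.341, North 2.057, Coastal 1.275, South 65.986, Central 17.343.
Webster allocation: Highland 2, East 2, North 2, Coastal 1, South 67, Central 17.
South has quota 65.986 (lower 65, upper 66) but receives 67 — outside the quota interval.

South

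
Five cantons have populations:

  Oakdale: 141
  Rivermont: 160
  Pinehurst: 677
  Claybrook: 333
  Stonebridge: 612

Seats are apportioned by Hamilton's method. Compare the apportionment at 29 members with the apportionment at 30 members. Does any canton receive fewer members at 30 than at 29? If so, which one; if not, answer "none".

At 29 seats: Oakdale 2, Rivermont 3, Pinehurst 10, Claybrook 5, Stonebridge 9.
At 30 seats: Oakdale 2, Rivermont 2, Pinehurst 11, Claybrook 5, Stonebridge 10.
Rivermont drops from 3 to 2.

Rivermont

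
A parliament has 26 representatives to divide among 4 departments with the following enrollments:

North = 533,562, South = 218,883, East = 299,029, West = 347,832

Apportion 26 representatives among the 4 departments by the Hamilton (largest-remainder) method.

North=10; South=4; East=6; West=6

Total 1399306; standard divisor 1399306/26 ≈ 53819.462.
Standard quotas: North 9.9139, South 4.0670, East 5.5561, West 6.4629.
Lower quotas: North 9, South 4, East 5, West 6 (sum 24, leaving 2 seats).
Remainders in descending order: North 0.9139, East 0.5561, West 0.4629, South 0.0670.
Largest remainders: North, East receive the extra seats.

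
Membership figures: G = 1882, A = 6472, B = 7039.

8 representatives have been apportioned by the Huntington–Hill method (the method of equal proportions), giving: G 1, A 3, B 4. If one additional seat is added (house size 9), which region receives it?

Priority for the next seat is population ÷ (√(s·(s+1))).
Priorities: G 1330.775, A 1868.305, B 1573.968.
Highest priority: A.

A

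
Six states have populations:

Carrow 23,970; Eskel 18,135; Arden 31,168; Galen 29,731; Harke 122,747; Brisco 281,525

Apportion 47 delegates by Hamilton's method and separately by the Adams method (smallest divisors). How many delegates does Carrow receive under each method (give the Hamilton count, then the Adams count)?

2 and 3

Hamilton: Carrow 2, Eskel 2, Arden 3, Galen 3, Harke 11, Brisco 26.
Adams: Carrow 3, Eskel 2, Arden 3, Galen 3, Harke 11, Brisco 25.
Carrow gets 2 under Hamilton and 3 under Adams.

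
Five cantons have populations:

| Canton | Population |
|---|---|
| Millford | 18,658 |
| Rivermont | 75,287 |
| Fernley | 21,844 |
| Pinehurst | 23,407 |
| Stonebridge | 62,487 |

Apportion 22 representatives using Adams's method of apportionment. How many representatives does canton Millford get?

2

Standard divisor 201683/22 ≈ 9167.409; standard quotas: Millford 2.035, Rivermont 8.212, Fernley 2.383, Pinehurst 2.553, Stonebridge 6.816.
Rounding up gives 3, 9, 3, 3, 7 = 25 seats, so the divisor must be adjusted.
With modified divisor 10600: modified quotas Millford 1.760, Rivermont 7.103, Fernley 2.061, Pinehurst 2.208, Stonebridge 5.895.
Rounding up: Millford 2, Rivermont 8, Fernley 3, Pinehurst 3, Stonebridge 6 (total 22).
Millford receives 2.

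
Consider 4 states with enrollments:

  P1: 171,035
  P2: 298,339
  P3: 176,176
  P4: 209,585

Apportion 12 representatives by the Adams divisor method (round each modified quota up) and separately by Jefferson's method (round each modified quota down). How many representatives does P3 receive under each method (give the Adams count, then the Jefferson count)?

Adams: P1 2, P2 4, P3 3, P4 3.
Jefferson: P1 2, P2 5, P3 2, P4 3.
P3 gets 3 under Adams and 2 under Jefferson.

3 and 2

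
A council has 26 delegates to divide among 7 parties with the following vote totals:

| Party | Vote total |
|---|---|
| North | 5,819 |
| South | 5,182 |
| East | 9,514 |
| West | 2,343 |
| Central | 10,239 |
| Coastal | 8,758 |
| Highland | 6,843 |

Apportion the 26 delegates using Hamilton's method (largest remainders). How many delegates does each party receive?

Standard divisor: 48698 ÷ 26 = 1873.
Standard quotas: North 3.1068, South 2.7667, East 5.0796, West 1.2509, Central 5.4666, Coastal 4.6759, Highland 3.6535.
Lower quotas: North 3, South 2, East 5, West 1, Central 5, Coastal 4, Highland 3 (sum 23, leaving 3 seats).
Remainders in descending order: South 0.7667, Coastal 0.6759, Highland 0.6535, Central 0.4666, West 0.2509, North 0.1068, East 0.0796.
The surplus seats go to South, Coastal, Highland.

North=3; South=3; East=5; West=1; Central=5; Coastal=5; Highland=4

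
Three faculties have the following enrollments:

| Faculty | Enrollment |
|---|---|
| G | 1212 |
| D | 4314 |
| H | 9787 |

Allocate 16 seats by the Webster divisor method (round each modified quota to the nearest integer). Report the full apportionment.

G=1; D=5; H=10

Standard divisor 15313/16 ≈ 957.062; standard quotas: G 1.266, D 4.508, H 10.226.
Rounding to the nearest integer gives G 1, D 5, H 10 — total 16, matching the house size, so no adjustment is needed.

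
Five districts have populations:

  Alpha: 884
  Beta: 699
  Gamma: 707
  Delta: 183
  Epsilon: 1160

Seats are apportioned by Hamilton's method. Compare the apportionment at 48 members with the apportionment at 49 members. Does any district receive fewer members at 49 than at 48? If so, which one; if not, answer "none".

At 48 seats: Alpha 12, Beta 9, Gamma 9, Delta 3, Epsilon 15.
At 49 seats: Alpha 12, Beta 9, Gamma 10, Delta 2, Epsilon 16.
Delta drops from 3 to 2.

Delta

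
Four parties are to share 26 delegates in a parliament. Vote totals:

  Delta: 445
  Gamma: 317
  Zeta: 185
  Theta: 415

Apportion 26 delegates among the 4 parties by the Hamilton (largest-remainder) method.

Delta 8, Gamma 6, Zeta 4, Theta 8

Standard divisor: 1362 ÷ 26 ≈ 52.385.
Standard quotas: Delta 8.495, Gamma 6.051, Zeta 3.532, Theta 7.922.
Lower quotas: Delta 8, Gamma 6, Zeta 3, Theta 7 (sum 24, leaving 2 seats).
Remainders in descending order: Theta 0.922, Zeta 0.532, Delta 0.495, Gamma 0.051.
Largest remainders: Theta, Zeta receive the extra seats.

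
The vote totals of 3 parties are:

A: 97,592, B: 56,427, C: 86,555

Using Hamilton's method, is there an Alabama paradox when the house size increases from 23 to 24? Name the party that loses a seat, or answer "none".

At 23 seats: A 9, B 6, C 8.
At 24 seats: A 10, B 5, C 9.
B drops from 6 to 5.

B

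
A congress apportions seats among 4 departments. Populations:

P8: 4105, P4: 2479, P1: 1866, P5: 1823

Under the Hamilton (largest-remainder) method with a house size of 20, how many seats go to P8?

8

Standard divisor: 10273 ÷ 20 ≈ 513.65.
Standard quotas: P8 7.992, P4 4.826, P1 3.633, P5 3.549.
Lower quotas: P8 7, P4 4, P1 3, P5 3 (sum 17, leaving 3 seats).
Remainders in descending order: P8 0.992, P4 0.826, P1 0.633, P5 0.549.
Largest remainders: P8, P4, P1 receive the extra seats.
P8 receives 8.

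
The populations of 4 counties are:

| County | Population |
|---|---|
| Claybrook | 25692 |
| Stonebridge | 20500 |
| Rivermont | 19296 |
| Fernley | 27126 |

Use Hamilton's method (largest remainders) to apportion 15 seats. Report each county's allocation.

Claybrook 4, Stonebridge 3, Rivermont 3, Fernley 5

The standard divisor is 92614/15 ≈ 6174.267.
Standard quotas: Claybrook 4.1611, Stonebridge 3.3202, Rivermont 3.1252, Fernley 4.3934.
Lower quotas: Claybrook 4, Stonebridge 3, Rivermont 3, Fernley 4 (sum 14, leaving 1 seat).
Remainders in descending order: Fernley 0.3934, Stonebridge 0.3202, Claybrook 0.1611, Rivermont 0.1252.
The surplus seat goes to Fernley.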